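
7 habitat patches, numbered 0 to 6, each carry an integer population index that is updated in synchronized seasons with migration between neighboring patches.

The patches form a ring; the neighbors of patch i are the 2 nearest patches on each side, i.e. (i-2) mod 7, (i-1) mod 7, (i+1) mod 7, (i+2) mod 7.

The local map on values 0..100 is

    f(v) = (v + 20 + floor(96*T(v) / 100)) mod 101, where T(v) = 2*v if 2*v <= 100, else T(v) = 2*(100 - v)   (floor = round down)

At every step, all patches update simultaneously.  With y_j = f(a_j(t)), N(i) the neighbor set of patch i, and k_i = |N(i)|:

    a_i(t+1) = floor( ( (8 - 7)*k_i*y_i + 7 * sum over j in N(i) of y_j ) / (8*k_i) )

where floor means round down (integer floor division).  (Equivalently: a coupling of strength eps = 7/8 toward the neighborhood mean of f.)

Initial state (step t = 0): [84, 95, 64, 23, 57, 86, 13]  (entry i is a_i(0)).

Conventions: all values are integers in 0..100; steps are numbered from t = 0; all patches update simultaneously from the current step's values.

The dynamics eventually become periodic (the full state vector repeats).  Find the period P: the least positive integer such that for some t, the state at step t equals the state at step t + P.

Answer: 2
Key observation: The state at step 5, [59, 59, 59, 59, 59, 59, 59], reappears at step 7 — and no state repeats earlier — so the cycle the system enters has period 2.

Derivation:
t=0: [84, 95, 64, 23, 57, 86, 13]
t=1: [39, 52, 50, 46, 56, 55, 38]
t=2: [51, 47, 53, 60, 52, 45, 50]
t=3: [58, 60, 59, 57, 58, 60, 59]
t=4: [55, 56, 56, 56, 56, 56, 56]
t=5: [59, 59, 59, 59, 59, 59, 59]
t=6: [56, 56, 56, 56, 56, 56, 56]
t=7: [59, 59, 59, 59, 59, 59, 59]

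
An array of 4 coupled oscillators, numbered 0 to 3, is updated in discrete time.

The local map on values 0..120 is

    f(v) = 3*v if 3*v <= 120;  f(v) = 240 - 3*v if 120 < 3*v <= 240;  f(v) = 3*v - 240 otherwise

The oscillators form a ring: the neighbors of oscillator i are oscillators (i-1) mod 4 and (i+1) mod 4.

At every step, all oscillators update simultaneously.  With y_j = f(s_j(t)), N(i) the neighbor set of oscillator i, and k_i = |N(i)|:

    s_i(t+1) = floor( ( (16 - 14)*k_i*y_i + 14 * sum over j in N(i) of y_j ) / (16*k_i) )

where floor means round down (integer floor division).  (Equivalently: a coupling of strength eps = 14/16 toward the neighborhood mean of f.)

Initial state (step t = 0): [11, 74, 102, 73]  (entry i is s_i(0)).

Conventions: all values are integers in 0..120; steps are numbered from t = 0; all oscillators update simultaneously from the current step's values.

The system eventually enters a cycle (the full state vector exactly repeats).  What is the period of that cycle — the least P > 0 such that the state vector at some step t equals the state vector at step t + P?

Answer: 4
Key observation: The state at step 12, [84, 84, 84, 84], reappears at step 16 — and no state repeats earlier — so the cycle the system enters has period 4.

Derivation:
t=0: [11, 74, 102, 73]
t=1: [21, 45, 25, 45]
t=2: [99, 73, 101, 73]
t=3: [25, 55, 26, 55]
t=4: [75, 76, 75, 76]
t=5: [12, 14, 12, 14]
t=6: [41, 36, 41, 36]
t=7: [109, 115, 109, 115]
t=8: [102, 89, 102, 89]
t=9: [31, 61, 31, 61]
t=10: [61, 88, 61, 88]
t=11: [28, 52, 28, 52]
t=12: [84, 84, 84, 84]
t=13: [12, 12, 12, 12]
t=14: [36, 36, 36, 36]
t=15: [108, 108, 108, 108]
t=16: [84, 84, 84, 84]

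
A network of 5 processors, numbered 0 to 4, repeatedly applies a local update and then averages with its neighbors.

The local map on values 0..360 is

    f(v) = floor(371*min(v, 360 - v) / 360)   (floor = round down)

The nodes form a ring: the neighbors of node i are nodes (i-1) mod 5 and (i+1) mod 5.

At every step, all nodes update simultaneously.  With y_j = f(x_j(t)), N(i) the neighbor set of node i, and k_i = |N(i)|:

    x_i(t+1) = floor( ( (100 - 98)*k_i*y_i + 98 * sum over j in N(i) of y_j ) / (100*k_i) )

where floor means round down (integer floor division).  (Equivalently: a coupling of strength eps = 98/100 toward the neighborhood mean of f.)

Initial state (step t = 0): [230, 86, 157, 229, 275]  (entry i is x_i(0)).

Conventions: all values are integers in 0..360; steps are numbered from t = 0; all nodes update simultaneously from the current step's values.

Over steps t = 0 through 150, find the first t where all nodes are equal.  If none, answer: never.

Answer: 17
Key observation: Synchronization is absorbing here: once all nodes are equal they stay equal, and step 17 is the first all-equal step.

Derivation:
t=0: [230, 86, 157, 229, 275]  (not all equal)
t=1: [88, 145, 112, 124, 133]  (not all equal)
t=2: [141, 103, 137, 126, 109]  (not all equal)
t=3: [109, 142, 117, 126, 136]  (not all equal)
t=4: [142, 116, 137, 129, 120]  (not all equal)
t=5: [121, 143, 125, 132, 138]  (not all equal)
t=6: [144, 126, 141, 135, 130]  (not all equal)
t=7: [131, 146, 134, 139, 143]  (not all equal)
t=8: [148, 136, 146, 142, 139]  (not all equal)
t=9: [141, 150, 143, 146, 148]  (not all equal)
t=10: [152, 146, 151, 149, 147]  (not all equal)
t=11: [150, 155, 151, 153, 154]  (not all equal)
t=12: [158, 154, 157, 156, 155]  (not all equal)
t=13: [158, 161, 159, 160, 160]  (not all equal)
t=14: [164, 162, 164, 163, 163]  (not all equal)
t=15: [166, 168, 166, 167, 167]  (not all equal)
t=16: [172, 171, 172, 171, 171]  (not all equal)
t=17: [176, 176, 176, 176, 176]  (all equal)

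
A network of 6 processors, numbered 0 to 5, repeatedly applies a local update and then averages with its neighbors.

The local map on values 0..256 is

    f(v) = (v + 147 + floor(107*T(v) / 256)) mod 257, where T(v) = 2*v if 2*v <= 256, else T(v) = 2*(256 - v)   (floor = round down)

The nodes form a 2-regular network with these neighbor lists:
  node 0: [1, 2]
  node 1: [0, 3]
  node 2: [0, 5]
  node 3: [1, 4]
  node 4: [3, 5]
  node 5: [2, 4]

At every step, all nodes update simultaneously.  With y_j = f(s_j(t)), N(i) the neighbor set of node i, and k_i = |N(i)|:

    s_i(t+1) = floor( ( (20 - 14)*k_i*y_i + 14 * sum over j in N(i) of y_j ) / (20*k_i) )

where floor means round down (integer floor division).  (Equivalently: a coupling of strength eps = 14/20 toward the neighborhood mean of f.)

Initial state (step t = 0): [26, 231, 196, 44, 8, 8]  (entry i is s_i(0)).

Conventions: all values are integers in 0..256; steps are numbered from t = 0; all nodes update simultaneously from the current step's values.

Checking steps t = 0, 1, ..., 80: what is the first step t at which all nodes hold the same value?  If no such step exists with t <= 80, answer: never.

Simulating step by step:
t=0: [26, 231, 196, 44, 8, 8]  (not all equal)
t=1: [155, 189, 165, 173, 184, 152]  (not all equal)
t=2: [131, 131, 129, 133, 131, 131]  (not all equal)
t=3: [125, 125, 125, 125, 125, 125]  (all equal)

Answer: 3
Key observation: Synchronization is absorbing here: once all nodes are equal they stay equal, and step 3 is the first all-equal step.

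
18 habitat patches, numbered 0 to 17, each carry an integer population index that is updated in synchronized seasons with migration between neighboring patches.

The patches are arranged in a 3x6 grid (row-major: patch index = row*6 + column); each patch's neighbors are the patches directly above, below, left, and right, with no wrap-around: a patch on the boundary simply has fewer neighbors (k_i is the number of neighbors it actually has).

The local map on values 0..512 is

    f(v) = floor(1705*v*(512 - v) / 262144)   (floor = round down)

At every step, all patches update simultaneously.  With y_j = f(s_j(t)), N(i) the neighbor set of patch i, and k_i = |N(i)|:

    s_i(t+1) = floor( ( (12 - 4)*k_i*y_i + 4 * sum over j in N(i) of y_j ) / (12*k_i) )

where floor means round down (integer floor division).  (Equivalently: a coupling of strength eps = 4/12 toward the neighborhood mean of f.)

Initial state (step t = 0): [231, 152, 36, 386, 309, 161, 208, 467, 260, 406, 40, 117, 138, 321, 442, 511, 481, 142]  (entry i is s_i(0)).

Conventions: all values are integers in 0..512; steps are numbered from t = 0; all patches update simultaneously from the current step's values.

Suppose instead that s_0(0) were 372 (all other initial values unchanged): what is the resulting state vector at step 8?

Simulating step by step:
t=0: [372, 152, 36, 386, 309, 161, 208, 467, 260, 406, 40, 117, 138, 321, 442, 511, 481, 142]
t=1: [353, 301, 195, 299, 360, 362, 363, 223, 344, 258, 171, 292, 358, 340, 225, 66, 115, 293]
t=2: [370, 407, 401, 407, 364, 364, 360, 405, 388, 397, 377, 405, 360, 386, 384, 254, 307, 396]
t=3: [332, 285, 288, 288, 339, 338, 345, 292, 306, 309, 332, 296, 348, 316, 329, 397, 389, 313]
t=4: [391, 416, 418, 413, 386, 387, 380, 411, 408, 397, 384, 407, 376, 399, 383, 320, 328, 391]
t=5: [302, 265, 258, 273, 310, 308, 318, 275, 278, 302, 319, 289, 324, 297, 321, 378, 375, 316]
t=6: [412, 423, 425, 421, 408, 409, 404, 420, 420, 406, 397, 413, 400, 411, 395, 346, 348, 393]
t=7: [265, 246, 242, 254, 274, 272, 278, 254, 256, 283, 296, 273, 286, 272, 299, 354, 355, 308]
t=8: [424, 425, 424, 425, 423, 424, 423, 425, 424, 416, 412, 421, 421, 422, 410, 375, 373, 403]

Answer: [424, 425, 424, 425, 423, 424, 423, 425, 424, 416, 412, 421, 421, 422, 410, 375, 373, 403]
Key observation: This trace re-runs the system from the modified initial state.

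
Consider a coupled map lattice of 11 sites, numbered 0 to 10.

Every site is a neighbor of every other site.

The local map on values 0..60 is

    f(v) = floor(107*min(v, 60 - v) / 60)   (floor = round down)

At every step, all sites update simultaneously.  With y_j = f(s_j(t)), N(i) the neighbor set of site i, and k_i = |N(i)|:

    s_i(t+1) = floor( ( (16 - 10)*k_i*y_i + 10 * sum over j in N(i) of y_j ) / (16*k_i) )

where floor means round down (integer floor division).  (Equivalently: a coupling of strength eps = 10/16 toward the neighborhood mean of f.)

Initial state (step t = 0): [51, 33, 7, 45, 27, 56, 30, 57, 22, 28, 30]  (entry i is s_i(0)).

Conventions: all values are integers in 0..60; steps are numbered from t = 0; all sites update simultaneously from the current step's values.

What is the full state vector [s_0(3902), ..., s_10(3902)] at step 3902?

Answer: [42, 43, 42, 42, 43, 43, 43, 43, 42, 43, 43]
Key observation: The state at step 4, [51, 52, 51, 51, 52, 52, 52, 52, 51, 52, 52], reappears at step 14: the system is in a cycle of period 10 from step 4 on.  Therefore the state at step 3902 equals the state at step 4 + ((3902 - 4) mod 10) = 12, which is [42, 43, 42, 42, 43, 43, 43, 43, 42, 43, 43].

Derivation:
t=0: [51, 33, 7, 45, 27, 56, 30, 57, 22, 28, 30]
t=1: [27, 37, 26, 30, 37, 24, 38, 23, 34, 37, 38]
t=2: [44, 42, 44, 46, 42, 42, 42, 42, 44, 42, 42]
t=3: [29, 30, 29, 28, 30, 30, 30, 30, 29, 30, 30]
t=4: [51, 52, 51, 51, 52, 52, 52, 52, 51, 52, 52]
t=5: [15, 14, 15, 15, 14, 14, 14, 14, 15, 14, 14]
t=6: [25, 24, 25, 25, 24, 24, 24, 24, 25, 24, 24]
t=7: [43, 42, 43, 43, 42, 42, 42, 42, 43, 42, 42]
t=8: [30, 31, 30, 30, 31, 31, 31, 31, 30, 31, 31]
t=9: [52, 51, 52, 52, 51, 51, 51, 51, 52, 51, 51]
t=10: [14, 15, 14, 14, 15, 15, 15, 15, 14, 15, 15]
t=11: [24, 25, 24, 24, 25, 25, 25, 25, 24, 25, 25]
t=12: [42, 43, 42, 42, 43, 43, 43, 43, 42, 43, 43]
t=13: [31, 30, 31, 31, 30, 30, 30, 30, 31, 30, 30]
t=14: [51, 52, 51, 51, 52, 52, 52, 52, 51, 52, 52]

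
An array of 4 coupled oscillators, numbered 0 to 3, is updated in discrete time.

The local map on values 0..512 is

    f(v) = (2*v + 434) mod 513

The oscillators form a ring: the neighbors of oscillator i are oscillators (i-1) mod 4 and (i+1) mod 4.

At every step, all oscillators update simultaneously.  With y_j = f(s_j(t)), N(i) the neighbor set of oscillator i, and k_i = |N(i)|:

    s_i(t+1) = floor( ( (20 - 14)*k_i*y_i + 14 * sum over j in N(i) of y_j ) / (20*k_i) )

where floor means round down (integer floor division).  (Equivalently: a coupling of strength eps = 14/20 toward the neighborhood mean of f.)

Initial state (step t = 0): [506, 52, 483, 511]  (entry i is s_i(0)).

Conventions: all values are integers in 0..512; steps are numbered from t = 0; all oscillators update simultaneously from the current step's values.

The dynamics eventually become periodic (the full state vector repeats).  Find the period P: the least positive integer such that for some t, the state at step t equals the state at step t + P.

Simulating step by step:
t=0: [506, 52, 483, 511]
t=1: [285, 285, 271, 406]
t=2: [396, 481, 387, 399]
t=3: [261, 244, 256, 195]
t=4: [384, 429, 381, 399]
t=5: [218, 200, 216, 182]
t=6: [319, 344, 318, 334]
t=7: [74, 60, 73, 54]
t=8: [45, 59, 44, 56]
t=9: [28, 18, 27, 16]
t=10: [474, 483, 474, 482]
t=11: [367, 361, 367, 360]
t=12: [132, 138, 132, 137]
t=13: [192, 188, 192, 188]
t=14: [299, 302, 299, 302]
t=15: [10, 7, 10, 7]
t=16: [449, 452, 449, 452]
t=17: [310, 307, 310, 307]
t=18: [23, 26, 23, 26]
t=19: [484, 481, 484, 481]
t=20: [371, 374, 371, 374]
t=21: [154, 151, 154, 151]
t=22: [224, 227, 224, 227]
t=23: [373, 370, 373, 370]
t=24: [149, 152, 149, 152]
t=25: [223, 220, 223, 220]
t=26: [362, 365, 362, 365]
t=27: [136, 133, 136, 133]
t=28: [188, 191, 188, 191]
t=29: [301, 298, 301, 298]
t=30: [5, 8, 5, 8]
t=31: [448, 445, 448, 445]
t=32: [299, 302, 299, 302]

Answer: 18
Key observation: The state at step 14, [299, 302, 299, 302], reappears at step 32 — and no state repeats earlier — so the cycle the system enters has period 18.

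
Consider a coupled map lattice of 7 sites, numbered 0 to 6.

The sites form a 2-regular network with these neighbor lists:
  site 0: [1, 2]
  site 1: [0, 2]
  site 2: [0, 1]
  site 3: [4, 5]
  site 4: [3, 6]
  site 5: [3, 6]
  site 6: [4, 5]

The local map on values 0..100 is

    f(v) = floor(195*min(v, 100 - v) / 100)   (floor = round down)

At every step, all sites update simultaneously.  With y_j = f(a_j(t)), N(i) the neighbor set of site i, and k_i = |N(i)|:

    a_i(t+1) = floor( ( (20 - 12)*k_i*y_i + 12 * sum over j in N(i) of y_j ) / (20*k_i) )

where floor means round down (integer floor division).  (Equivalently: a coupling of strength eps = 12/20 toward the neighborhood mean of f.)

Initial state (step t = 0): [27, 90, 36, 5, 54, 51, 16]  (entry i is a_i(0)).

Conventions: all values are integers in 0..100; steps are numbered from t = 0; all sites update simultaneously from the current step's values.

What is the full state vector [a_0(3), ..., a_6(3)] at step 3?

Answer: [19, 19, 19, 31, 33, 31, 36]

Derivation:
t=0: [27, 90, 36, 5, 54, 51, 16]
t=1: [47, 44, 49, 58, 47, 50, 67]
t=2: [90, 89, 90, 88, 79, 82, 82]
t=3: [19, 19, 19, 31, 33, 31, 36]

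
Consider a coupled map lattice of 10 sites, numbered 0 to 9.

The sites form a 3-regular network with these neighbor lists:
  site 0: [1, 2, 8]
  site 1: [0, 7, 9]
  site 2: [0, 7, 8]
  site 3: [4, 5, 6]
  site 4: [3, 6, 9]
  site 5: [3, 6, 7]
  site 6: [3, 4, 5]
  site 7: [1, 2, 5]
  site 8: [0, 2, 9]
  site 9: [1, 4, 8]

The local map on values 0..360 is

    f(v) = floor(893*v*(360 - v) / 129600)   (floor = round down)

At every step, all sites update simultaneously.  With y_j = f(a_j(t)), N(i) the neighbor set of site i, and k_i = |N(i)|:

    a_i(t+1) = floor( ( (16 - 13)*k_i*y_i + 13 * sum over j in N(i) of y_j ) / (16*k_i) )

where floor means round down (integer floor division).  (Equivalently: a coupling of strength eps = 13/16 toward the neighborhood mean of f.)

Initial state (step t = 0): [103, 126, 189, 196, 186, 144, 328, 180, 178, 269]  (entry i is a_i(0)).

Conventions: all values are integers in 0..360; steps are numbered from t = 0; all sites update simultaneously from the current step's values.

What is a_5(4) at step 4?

Answer: a_5(4) = 216

Derivation:
t=0: [103, 126, 189, 196, 186, 144, 328, 180, 178, 269]
t=1: [209, 193, 211, 179, 166, 179, 191, 214, 196, 207]
t=2: [219, 217, 217, 222, 221, 220, 222, 219, 217, 220]
t=3: [212, 212, 212, 211, 211, 211, 211, 212, 212, 212]
t=4: [216, 216, 216, 216, 216, 216, 216, 216, 216, 216]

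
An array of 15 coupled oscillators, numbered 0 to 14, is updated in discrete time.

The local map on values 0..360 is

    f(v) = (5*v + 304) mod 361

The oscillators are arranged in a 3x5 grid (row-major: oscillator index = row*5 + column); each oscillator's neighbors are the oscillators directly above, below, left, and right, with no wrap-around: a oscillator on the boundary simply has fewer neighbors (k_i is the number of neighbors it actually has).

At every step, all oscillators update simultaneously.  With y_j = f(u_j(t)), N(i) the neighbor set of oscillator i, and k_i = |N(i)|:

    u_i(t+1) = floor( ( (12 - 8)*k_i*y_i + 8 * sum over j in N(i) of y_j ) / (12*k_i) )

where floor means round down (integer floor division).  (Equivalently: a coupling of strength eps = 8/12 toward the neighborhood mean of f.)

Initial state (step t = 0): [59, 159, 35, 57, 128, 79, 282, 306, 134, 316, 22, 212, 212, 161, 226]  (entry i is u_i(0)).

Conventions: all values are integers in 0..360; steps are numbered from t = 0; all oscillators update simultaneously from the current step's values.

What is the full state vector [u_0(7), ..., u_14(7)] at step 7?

Simulating step by step:
t=0: [59, 159, 35, 57, 128, 79, 282, 306, 134, 316, 22, 212, 212, 161, 226]
t=1: [197, 144, 100, 207, 176, 237, 200, 163, 144, 209, 224, 227, 168, 205, 152]
t=2: [184, 213, 159, 193, 207, 185, 196, 123, 234, 254, 247, 257, 162, 238, 284]
t=3: [191, 174, 154, 129, 190, 145, 196, 112, 103, 169, 128, 121, 97, 92, 153]
t=4: [191, 192, 219, 213, 154, 235, 188, 166, 111, 158, 238, 171, 104, 127, 151]
t=5: [130, 205, 220, 274, 216, 97, 110, 136, 139, 187, 53, 94, 110, 200, 188]
t=6: [181, 234, 271, 276, 229, 149, 148, 231, 237, 216, 109, 122, 162, 200, 179]
t=7: [161, 157, 135, 138, 182, 236, 201, 107, 144, 137, 215, 170, 105, 116, 212]

Answer: [161, 157, 135, 138, 182, 236, 201, 107, 144, 137, 215, 170, 105, 116, 212]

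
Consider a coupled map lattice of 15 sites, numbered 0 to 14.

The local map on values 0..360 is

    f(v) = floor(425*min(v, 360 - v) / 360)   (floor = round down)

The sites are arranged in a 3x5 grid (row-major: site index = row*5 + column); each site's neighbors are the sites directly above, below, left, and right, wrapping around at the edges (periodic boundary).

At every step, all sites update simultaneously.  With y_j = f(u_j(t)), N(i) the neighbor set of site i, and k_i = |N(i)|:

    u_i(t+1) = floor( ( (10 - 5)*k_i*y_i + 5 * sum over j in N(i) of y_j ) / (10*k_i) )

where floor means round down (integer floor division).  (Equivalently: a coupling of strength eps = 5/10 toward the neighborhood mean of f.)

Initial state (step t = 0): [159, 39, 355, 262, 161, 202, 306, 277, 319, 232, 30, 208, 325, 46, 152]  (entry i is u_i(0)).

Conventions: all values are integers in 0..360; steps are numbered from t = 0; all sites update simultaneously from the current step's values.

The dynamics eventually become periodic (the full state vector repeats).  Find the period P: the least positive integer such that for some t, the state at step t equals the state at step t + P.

Answer: 4
Key observation: The state at step 18, [211, 211, 211, 211, 211, 211, 211, 211, 211, 211, 211, 211, 211, 211, 211], reappears at step 22 — and no state repeats earlier — so the cycle the system enters has period 4.

Derivation:
t=0: [159, 39, 355, 262, 161, 202, 306, 277, 319, 232, 30, 208, 325, 46, 152]
t=1: [150, 77, 39, 94, 174, 147, 95, 68, 76, 150, 108, 112, 62, 74, 143]
t=2: [162, 103, 67, 108, 181, 160, 115, 80, 101, 167, 144, 116, 79, 98, 158]
t=3: [181, 128, 93, 129, 193, 180, 134, 100, 126, 186, 172, 132, 99, 123, 179]
t=4: [200, 154, 121, 150, 195, 203, 158, 125, 151, 198, 200, 156, 123, 150, 199]
t=5: [187, 178, 152, 174, 190, 186, 180, 154, 175, 188, 187, 179, 153, 174, 188]
t=6: [204, 205, 186, 201, 201, 205, 206, 187, 202, 203, 204, 206, 187, 201, 203]
t=7: [183, 184, 199, 189, 186, 182, 184, 199, 188, 185, 183, 184, 199, 188, 185]
t=8: [207, 205, 193, 200, 205, 208, 205, 193, 201, 206, 207, 205, 193, 201, 205]
t=9: [180, 183, 194, 188, 182, 179, 183, 193, 187, 181, 180, 183, 193, 187, 182]
t=10: [211, 206, 198, 203, 209, 210, 207, 199, 203, 209, 211, 207, 199, 203, 209]
t=11: [176, 181, 188, 184, 178, 177, 181, 188, 184, 178, 176, 180, 188, 184, 178]
t=12: [208, 209, 204, 206, 209, 208, 209, 204, 206, 209, 208, 210, 204, 206, 209]
t=13: [178, 178, 182, 181, 178, 178, 178, 182, 181, 178, 178, 178, 182, 181, 178]
t=14: [210, 210, 210, 210, 210, 210, 210, 210, 210, 210, 210, 210, 210, 210, 210]
t=15: [177, 177, 177, 177, 177, 177, 177, 177, 177, 177, 177, 177, 177, 177, 177]
t=16: [208, 208, 208, 208, 208, 208, 208, 208, 208, 208, 208, 208, 208, 208, 208]
t=17: [179, 179, 179, 179, 179, 179, 179, 179, 179, 179, 179, 179, 179, 179, 179]
t=18: [211, 211, 211, 211, 211, 211, 211, 211, 211, 211, 211, 211, 211, 211, 211]
t=19: [175, 175, 175, 175, 175, 175, 175, 175, 175, 175, 175, 175, 175, 175, 175]
t=20: [206, 206, 206, 206, 206, 206, 206, 206, 206, 206, 206, 206, 206, 206, 206]
t=21: [181, 181, 181, 181, 181, 181, 181, 181, 181, 181, 181, 181, 181, 181, 181]
t=22: [211, 211, 211, 211, 211, 211, 211, 211, 211, 211, 211, 211, 211, 211, 211]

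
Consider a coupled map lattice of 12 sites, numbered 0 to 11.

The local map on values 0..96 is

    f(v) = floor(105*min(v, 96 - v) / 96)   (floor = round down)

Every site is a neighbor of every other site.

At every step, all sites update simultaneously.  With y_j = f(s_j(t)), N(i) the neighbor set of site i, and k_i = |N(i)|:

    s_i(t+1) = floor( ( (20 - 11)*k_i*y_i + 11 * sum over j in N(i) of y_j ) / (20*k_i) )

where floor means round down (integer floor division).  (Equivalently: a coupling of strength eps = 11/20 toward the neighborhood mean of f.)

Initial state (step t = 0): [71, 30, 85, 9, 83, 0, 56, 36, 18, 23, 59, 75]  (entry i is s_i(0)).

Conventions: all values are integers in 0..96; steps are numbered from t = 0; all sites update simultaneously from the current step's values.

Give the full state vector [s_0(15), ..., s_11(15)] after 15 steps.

Simulating step by step:
t=0: [71, 30, 85, 9, 83, 0, 56, 36, 18, 23, 59, 75]
t=1: [24, 26, 18, 17, 19, 14, 31, 29, 21, 24, 30, 22]
t=2: [25, 25, 22, 21, 22, 20, 27, 27, 23, 25, 27, 24]
t=3: [26, 26, 25, 24, 25, 23, 27, 27, 25, 26, 27, 25]
t=4: [27, 27, 27, 26, 27, 26, 28, 28, 27, 27, 28, 27]
t=5: [29, 29, 29, 28, 29, 28, 29, 29, 29, 29, 29, 29]
t=6: [30, 30, 30, 30, 30, 30, 30, 30, 30, 30, 30, 30]
t=7: [32, 32, 32, 32, 32, 32, 32, 32, 32, 32, 32, 32]
t=8: [35, 35, 35, 35, 35, 35, 35, 35, 35, 35, 35, 35]
t=9: [38, 38, 38, 38, 38, 38, 38, 38, 38, 38, 38, 38]
t=10: [41, 41, 41, 41, 41, 41, 41, 41, 41, 41, 41, 41]
t=11: [44, 44, 44, 44, 44, 44, 44, 44, 44, 44, 44, 44]
t=12: [48, 48, 48, 48, 48, 48, 48, 48, 48, 48, 48, 48]
t=13: [52, 52, 52, 52, 52, 52, 52, 52, 52, 52, 52, 52]
t=14: [48, 48, 48, 48, 48, 48, 48, 48, 48, 48, 48, 48]
t=15: [52, 52, 52, 52, 52, 52, 52, 52, 52, 52, 52, 52]

Answer: [52, 52, 52, 52, 52, 52, 52, 52, 52, 52, 52, 52]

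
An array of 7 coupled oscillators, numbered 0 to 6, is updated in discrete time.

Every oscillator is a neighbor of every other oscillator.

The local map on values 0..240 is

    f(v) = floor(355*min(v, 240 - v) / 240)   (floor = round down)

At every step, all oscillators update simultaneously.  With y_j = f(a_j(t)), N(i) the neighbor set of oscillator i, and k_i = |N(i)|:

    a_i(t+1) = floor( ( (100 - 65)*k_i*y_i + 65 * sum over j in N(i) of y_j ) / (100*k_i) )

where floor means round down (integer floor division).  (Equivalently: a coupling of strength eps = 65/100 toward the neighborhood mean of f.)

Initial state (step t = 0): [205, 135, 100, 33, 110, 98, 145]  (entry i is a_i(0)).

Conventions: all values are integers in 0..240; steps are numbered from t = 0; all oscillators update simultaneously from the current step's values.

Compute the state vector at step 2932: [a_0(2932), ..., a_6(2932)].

Simulating step by step:
t=0: [205, 135, 100, 33, 110, 98, 145]
t=1: [104, 129, 127, 103, 130, 126, 125]
t=2: [160, 162, 163, 159, 162, 163, 164]
t=3: [115, 115, 114, 115, 115, 114, 114]
t=4: [169, 169, 168, 169, 169, 168, 168]
t=5: [105, 105, 105, 105, 105, 105, 105]
t=6: [155, 155, 155, 155, 155, 155, 155]
t=7: [125, 125, 125, 125, 125, 125, 125]
t=8: [170, 170, 170, 170, 170, 170, 170]
t=9: [103, 103, 103, 103, 103, 103, 103]
t=10: [152, 152, 152, 152, 152, 152, 152]
t=11: [130, 130, 130, 130, 130, 130, 130]
t=12: [162, 162, 162, 162, 162, 162, 162]
t=13: [115, 115, 115, 115, 115, 115, 115]
t=14: [170, 170, 170, 170, 170, 170, 170]

Answer: [152, 152, 152, 152, 152, 152, 152]
Key observation: The state at step 8, [170, 170, 170, 170, 170, 170, 170], reappears at step 14: the system is in a cycle of period 6 from step 8 on.  Therefore the state at step 2932 equals the state at step 8 + ((2932 - 8) mod 6) = 10, which is [152, 152, 152, 152, 152, 152, 152].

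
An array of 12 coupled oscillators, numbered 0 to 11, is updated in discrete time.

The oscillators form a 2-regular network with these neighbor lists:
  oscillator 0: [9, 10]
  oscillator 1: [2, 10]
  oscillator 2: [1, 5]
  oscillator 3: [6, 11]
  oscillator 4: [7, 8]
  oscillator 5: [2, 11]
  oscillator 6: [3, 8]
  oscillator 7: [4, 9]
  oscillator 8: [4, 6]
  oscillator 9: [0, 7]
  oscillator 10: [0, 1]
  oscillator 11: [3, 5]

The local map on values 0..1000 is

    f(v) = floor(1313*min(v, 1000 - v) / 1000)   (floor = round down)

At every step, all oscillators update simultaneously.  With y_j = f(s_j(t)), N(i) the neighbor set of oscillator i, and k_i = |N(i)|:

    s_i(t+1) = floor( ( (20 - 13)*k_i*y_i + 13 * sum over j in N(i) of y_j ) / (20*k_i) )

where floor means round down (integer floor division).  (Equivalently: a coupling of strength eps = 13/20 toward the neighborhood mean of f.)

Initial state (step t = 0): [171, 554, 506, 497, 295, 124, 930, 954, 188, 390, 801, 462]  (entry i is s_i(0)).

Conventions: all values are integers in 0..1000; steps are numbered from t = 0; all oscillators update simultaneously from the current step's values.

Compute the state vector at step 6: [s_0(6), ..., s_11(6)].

Simulating step by step:
t=0: [171, 554, 506, 497, 295, 124, 930, 954, 188, 390, 801, 462]
t=1: [329, 500, 469, 454, 234, 464, 323, 313, 241, 271, 354, 476]
t=2: [417, 580, 626, 549, 343, 615, 444, 358, 348, 397, 515, 610]
t=3: [567, 559, 515, 562, 458, 502, 544, 480, 495, 512, 579, 535]
t=4: [586, 588, 623, 593, 626, 633, 607, 623, 616, 613, 565, 612]
t=5: [540, 535, 505, 520, 496, 494, 517, 497, 503, 515, 551, 508]
t=6: [609, 615, 636, 636, 651, 647, 638, 646, 645, 630, 600, 641]

Answer: [609, 615, 636, 636, 651, 647, 638, 646, 645, 630, 600, 641]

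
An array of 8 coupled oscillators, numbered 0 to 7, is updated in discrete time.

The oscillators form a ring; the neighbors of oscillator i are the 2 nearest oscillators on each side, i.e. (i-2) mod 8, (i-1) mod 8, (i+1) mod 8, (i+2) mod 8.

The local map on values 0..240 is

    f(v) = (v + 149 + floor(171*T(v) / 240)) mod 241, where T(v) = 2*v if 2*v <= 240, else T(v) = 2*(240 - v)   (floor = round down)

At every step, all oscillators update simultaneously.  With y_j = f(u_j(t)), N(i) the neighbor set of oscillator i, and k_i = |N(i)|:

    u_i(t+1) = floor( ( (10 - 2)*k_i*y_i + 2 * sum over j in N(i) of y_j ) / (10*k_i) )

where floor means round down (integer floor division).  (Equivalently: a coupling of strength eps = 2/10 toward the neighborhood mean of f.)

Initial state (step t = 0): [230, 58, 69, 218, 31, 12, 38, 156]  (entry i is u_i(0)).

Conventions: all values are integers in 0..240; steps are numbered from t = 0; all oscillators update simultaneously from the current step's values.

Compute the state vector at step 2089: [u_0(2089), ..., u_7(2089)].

Answer: [175, 175, 175, 175, 175, 175, 175, 175]
Key observation: The state at step 7, [175, 175, 175, 175, 175, 175, 175, 175], reappears at step 8: the system is in a cycle of period 1 from step 7 on.  Therefore the state at step 2089 equals the state at step 7 + ((2089 - 7) mod 1) = 7, which is [175, 175, 175, 175, 175, 175, 175, 175].

Derivation:
t=0: [230, 58, 69, 218, 31, 12, 38, 156]
t=1: [136, 66, 89, 151, 199, 170, 36, 165]
t=2: [183, 88, 128, 174, 168, 179, 224, 176]
t=3: [169, 132, 188, 174, 177, 172, 158, 171]
t=4: [178, 189, 172, 176, 174, 176, 180, 178]
t=5: [173, 170, 175, 174, 175, 174, 173, 173]
t=6: [176, 176, 175, 175, 175, 175, 175, 176]
t=7: [175, 175, 175, 175, 175, 175, 175, 175]
t=8: [175, 175, 175, 175, 175, 175, 175, 175]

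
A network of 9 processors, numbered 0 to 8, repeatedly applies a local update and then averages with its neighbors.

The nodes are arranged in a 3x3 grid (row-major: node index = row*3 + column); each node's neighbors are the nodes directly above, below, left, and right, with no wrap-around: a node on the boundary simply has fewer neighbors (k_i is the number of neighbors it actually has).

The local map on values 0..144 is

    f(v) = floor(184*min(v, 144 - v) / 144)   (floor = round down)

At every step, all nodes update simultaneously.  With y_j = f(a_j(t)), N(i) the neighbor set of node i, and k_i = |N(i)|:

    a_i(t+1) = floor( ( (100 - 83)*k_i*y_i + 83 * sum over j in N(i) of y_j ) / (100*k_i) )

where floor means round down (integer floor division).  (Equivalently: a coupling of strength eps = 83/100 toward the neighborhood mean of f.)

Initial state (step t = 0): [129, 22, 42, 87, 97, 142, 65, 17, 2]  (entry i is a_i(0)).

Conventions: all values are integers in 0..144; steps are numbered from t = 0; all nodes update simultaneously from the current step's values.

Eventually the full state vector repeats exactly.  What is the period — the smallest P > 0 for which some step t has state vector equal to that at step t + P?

Simulating step by step:
t=0: [129, 22, 42, 87, 97, 142, 65, 17, 2]
t=1: [44, 41, 21, 57, 35, 32, 52, 43, 9]
t=2: [60, 43, 42, 58, 52, 29, 63, 42, 40]
t=3: [66, 63, 46, 74, 56, 53, 66, 63, 46]
t=4: [84, 72, 70, 81, 77, 63, 84, 72, 70]
t=5: [84, 84, 86, 79, 85, 86, 84, 84, 86]
t=6: [78, 75, 74, 76, 76, 74, 78, 75, 74]
t=7: [86, 86, 88, 84, 87, 88, 86, 86, 88]
t=8: [74, 72, 72, 73, 73, 71, 74, 72, 72]
t=9: [90, 90, 91, 89, 90, 91, 90, 90, 91]
t=10: [69, 68, 67, 69, 68, 67, 69, 68, 67]
t=11: [87, 86, 85, 87, 86, 85, 87, 86, 85]
t=12: [72, 73, 74, 72, 73, 74, 72, 73, 74]
t=13: [91, 90, 89, 91, 90, 89, 91, 90, 89]
t=14: [67, 68, 69, 67, 68, 69, 67, 68, 69]
t=15: [85, 86, 87, 85, 86, 87, 85, 86, 87]
t=16: [74, 73, 72, 74, 73, 72, 74, 73, 72]
t=17: [89, 90, 91, 89, 90, 91, 89, 90, 91]
t=18: [69, 68, 67, 69, 68, 67, 69, 68, 67]

Answer: 8
Key observation: The state at step 10, [69, 68, 67, 69, 68, 67, 69, 68, 67], reappears at step 18 — and no state repeats earlier — so the cycle the system enters has period 8.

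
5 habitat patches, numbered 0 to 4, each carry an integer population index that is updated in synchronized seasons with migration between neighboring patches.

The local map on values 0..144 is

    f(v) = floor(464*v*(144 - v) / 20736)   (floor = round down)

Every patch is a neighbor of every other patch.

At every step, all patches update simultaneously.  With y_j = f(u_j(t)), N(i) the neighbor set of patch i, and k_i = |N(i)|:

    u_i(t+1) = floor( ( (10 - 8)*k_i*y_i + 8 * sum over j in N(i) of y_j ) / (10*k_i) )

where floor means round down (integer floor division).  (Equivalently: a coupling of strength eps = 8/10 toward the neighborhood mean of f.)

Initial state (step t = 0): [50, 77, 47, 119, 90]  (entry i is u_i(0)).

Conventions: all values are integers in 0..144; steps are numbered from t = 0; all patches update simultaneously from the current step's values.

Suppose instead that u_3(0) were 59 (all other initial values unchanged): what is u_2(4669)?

Answer: u_2(4669) = 115
Key observation: The state at step 7, [115, 115, 115, 115, 115], reappears at step 9: the system is in a cycle of period 2 from step 7 on.  Therefore the state at step 4669 equals the state at step 7 + ((4669 - 7) mod 2) = 7, which is [115, 115, 115, 115, 115].

Derivation:
t=0: [50, 77, 47, 59, 90]
t=1: [108, 108, 108, 108, 108]
t=2: [87, 87, 87, 87, 87]
t=3: [110, 110, 110, 110, 110]
t=4: [83, 83, 83, 83, 83]
t=5: [113, 113, 113, 113, 113]
t=6: [78, 78, 78, 78, 78]
t=7: [115, 115, 115, 115, 115]
t=8: [74, 74, 74, 74, 74]
t=9: [115, 115, 115, 115, 115]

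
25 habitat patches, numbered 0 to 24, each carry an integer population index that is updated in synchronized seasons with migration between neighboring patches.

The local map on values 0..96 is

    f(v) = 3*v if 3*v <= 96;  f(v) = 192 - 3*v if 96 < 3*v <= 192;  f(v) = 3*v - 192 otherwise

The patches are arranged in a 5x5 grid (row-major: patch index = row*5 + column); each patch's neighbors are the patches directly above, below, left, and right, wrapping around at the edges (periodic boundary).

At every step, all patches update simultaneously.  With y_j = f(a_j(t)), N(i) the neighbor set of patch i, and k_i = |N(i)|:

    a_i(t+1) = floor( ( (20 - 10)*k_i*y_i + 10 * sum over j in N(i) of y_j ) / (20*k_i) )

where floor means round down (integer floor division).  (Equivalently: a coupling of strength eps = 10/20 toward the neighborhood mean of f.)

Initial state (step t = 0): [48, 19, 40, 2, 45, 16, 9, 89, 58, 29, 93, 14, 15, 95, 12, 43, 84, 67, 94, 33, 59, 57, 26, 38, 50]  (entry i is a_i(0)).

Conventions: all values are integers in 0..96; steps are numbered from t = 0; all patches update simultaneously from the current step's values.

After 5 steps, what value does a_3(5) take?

Answer: a_3(5) = 49

Derivation:
t=0: [48, 19, 40, 2, 45, 16, 9, 89, 58, 29, 93, 14, 15, 95, 12, 43, 84, 67, 94, 33, 59, 57, 26, 38, 50]
t=1: [46, 49, 63, 31, 51, 55, 41, 57, 41, 63, 67, 48, 49, 70, 63, 63, 46, 38, 79, 75, 29, 36, 61, 66, 51]
t=2: [51, 48, 22, 61, 43, 30, 52, 33, 51, 18, 14, 46, 43, 29, 9, 24, 53, 58, 39, 27, 66, 66, 25, 26, 40]
t=3: [45, 42, 61, 35, 53, 66, 53, 72, 49, 54, 51, 48, 63, 69, 46, 56, 35, 39, 70, 71, 26, 23, 58, 67, 64]
t=4: [51, 54, 28, 55, 38, 22, 34, 23, 42, 32, 36, 44, 21, 22, 40, 40, 70, 53, 24, 22, 57, 65, 29, 19, 17]
t=5: [43, 42, 68, 49, 65, 71, 73, 72, 65, 83, 75, 61, 60, 67, 75, 59, 30, 46, 63, 66, 31, 21, 65, 58, 53]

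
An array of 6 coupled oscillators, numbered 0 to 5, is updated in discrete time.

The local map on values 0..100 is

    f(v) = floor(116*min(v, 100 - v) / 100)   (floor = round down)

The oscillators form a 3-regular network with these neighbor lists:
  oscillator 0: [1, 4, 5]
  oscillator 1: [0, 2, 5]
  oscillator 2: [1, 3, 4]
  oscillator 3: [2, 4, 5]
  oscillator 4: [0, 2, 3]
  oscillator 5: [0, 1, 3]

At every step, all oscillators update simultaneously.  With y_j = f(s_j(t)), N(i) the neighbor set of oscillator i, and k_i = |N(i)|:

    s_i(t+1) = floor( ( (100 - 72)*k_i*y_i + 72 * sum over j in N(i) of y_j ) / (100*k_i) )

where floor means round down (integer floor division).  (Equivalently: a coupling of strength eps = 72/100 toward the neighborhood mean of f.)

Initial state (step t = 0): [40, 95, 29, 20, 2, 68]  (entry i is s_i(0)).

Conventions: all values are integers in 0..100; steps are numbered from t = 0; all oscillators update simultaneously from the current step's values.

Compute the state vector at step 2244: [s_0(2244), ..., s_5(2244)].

Answer: [56, 56, 56, 56, 56, 56]
Key observation: The state at step 7, [51, 51, 51, 51, 51, 51], reappears at step 9: the system is in a cycle of period 2 from step 7 on.  Therefore the state at step 2244 equals the state at step 7 + ((2244 - 7) mod 2) = 8, which is [56, 56, 56, 56, 56, 56].

Derivation:
t=0: [40, 95, 29, 20, 2, 68]
t=1: [23, 29, 16, 23, 25, 28]
t=2: [29, 27, 26, 26, 24, 29]
t=3: [31, 31, 29, 30, 29, 31]
t=4: [34, 34, 33, 33, 33, 34]
t=5: [38, 38, 38, 38, 38, 38]
t=6: [44, 44, 44, 44, 44, 44]
t=7: [51, 51, 51, 51, 51, 51]
t=8: [56, 56, 56, 56, 56, 56]
t=9: [51, 51, 51, 51, 51, 51]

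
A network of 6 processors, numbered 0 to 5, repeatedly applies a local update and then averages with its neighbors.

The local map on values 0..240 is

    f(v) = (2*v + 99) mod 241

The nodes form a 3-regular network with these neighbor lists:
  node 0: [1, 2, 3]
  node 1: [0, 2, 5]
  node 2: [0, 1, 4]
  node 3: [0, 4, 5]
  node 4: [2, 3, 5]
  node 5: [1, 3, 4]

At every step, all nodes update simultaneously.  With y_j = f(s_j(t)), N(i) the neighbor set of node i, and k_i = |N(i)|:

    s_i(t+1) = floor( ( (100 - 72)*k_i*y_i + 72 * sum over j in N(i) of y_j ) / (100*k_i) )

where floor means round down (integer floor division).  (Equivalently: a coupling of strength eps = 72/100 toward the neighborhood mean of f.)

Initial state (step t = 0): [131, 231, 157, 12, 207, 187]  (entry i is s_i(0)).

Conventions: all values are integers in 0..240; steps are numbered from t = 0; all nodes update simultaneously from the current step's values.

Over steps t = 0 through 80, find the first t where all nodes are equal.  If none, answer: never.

Answer: 18
Key observation: Synchronization is absorbing here: once all nodes are equal they stay equal, and step 18 is the first all-equal step.

Derivation:
t=0: [131, 231, 157, 12, 207, 187]  (not all equal)
t=1: [123, 147, 103, 126, 135, 120]  (not all equal)
t=2: [107, 106, 110, 110, 101, 121]  (not all equal)
t=3: [74, 79, 70, 77, 78, 77]  (not all equal)
t=4: [65, 66, 75, 11, 67, 13]  (not all equal)
t=5: [150, 151, 168, 174, 126, 175]  (not all equal)
t=6: [178, 179, 157, 171, 176, 172]  (not all equal)
t=7: [201, 201, 201, 206, 196, 206]  (not all equal)
t=8: [21, 21, 16, 21, 21, 21]  (not all equal)
t=9: [138, 138, 138, 141, 138, 141]  (not all equal)
t=10: [135, 135, 134, 137, 136, 137]  (not all equal)
t=11: [128, 128, 127, 130, 130, 130]  (not all equal)
t=12: [114, 114, 114, 117, 116, 117]  (not all equal)
t=13: [87, 87, 86, 90, 90, 90]  (not all equal)
t=14: [32, 32, 32, 36, 36, 36]  (not all equal)
t=15: [164, 164, 164, 169, 169, 169]  (not all equal)
t=16: [188, 188, 188, 193, 193, 193]  (not all equal)
t=17: [178, 178, 178, 58, 58, 58]  (not all equal)
t=18: [214, 214, 214, 214, 214, 214]  (all equal)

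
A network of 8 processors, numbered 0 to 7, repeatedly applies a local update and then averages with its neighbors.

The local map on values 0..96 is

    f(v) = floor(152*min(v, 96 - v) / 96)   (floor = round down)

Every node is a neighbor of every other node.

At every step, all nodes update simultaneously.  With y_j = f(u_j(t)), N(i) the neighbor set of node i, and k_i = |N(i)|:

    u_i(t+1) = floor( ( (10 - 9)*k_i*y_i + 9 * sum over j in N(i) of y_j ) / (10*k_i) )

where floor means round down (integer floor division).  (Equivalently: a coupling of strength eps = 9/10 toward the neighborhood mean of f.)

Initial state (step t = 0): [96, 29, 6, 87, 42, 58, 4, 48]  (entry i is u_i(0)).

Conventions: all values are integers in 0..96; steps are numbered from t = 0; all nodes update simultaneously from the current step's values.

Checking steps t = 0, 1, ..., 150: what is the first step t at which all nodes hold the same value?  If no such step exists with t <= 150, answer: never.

Answer: 2
Key observation: Synchronization is absorbing here: once all nodes are equal they stay equal, and step 2 is the first all-equal step.

Derivation:
t=0: [96, 29, 6, 87, 42, 58, 4, 48]  (not all equal)
t=1: [35, 34, 35, 35, 33, 33, 35, 33]  (not all equal)
t=2: [53, 53, 53, 53, 53, 53, 53, 53]  (all equal)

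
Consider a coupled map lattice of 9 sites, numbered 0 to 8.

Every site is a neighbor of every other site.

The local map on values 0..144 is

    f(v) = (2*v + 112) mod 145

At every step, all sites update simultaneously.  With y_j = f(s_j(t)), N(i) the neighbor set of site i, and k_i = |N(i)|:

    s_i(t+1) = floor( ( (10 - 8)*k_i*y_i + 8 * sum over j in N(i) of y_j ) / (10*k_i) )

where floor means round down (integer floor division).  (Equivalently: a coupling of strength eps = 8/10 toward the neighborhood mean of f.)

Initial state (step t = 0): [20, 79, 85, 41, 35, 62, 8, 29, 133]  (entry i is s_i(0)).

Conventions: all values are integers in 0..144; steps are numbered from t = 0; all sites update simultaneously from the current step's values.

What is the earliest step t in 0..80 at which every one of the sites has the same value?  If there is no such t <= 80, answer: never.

Simulating step by step:
t=0: [20, 79, 85, 41, 35, 62, 8, 29, 133]  (not all equal)
t=1: [69, 81, 82, 73, 72, 77, 81, 71, 77]  (not all equal)
t=2: [117, 119, 120, 118, 118, 119, 119, 117, 119]  (not all equal)
t=3: [58, 59, 59, 58, 58, 59, 59, 58, 59]  (not all equal)
t=4: [84, 84, 84, 84, 84, 84, 84, 84, 84]  (all equal)

Answer: 4
Key observation: Synchronization is absorbing here: once all sites are equal they stay equal, and step 4 is the first all-equal step.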